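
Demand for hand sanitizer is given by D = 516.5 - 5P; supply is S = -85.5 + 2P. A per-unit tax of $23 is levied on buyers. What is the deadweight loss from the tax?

Deadweight loss = 2645/7

Pre-tax equilibrium: P* = 86, Q* = 86.5.
Tax on buyers shifts demand to D = 516.5 − 5(P + 23) = 401.5 - 5P.
401.5 - 5P = -85.5 + 2P gives seller price Ps = 487/7; buyers pay Pb = 487/7 + 23 = 648/7.
New quantity: Q = 516.5 − 5(648/7) = 751/14.
DWL = ½ × 23 × (86.5 − 751/14) = 2645/7.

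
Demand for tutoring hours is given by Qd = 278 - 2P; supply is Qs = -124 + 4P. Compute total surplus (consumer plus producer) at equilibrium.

Total surplus = 7776

Equilibrium: 278 - 2P = -124 + 4P gives P* = 67, Q* = 144.
Demand choke price: P = 139; supply starts at P = 31.
CS = ½(139 − 67)(144) = 5184; PS = ½(67 − 31)(144) = 2592.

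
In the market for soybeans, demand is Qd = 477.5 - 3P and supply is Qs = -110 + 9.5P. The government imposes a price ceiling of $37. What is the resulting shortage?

Equilibrium price would be P* = 47, so the ceiling at 37 binds.
At P = 37: Qd = 477.5 − 3(37) = 366.5, Qs = -110 + 9.5(37) = 241.5.
Shortage = 366.5 − 241.5 = 125.

Shortage = 125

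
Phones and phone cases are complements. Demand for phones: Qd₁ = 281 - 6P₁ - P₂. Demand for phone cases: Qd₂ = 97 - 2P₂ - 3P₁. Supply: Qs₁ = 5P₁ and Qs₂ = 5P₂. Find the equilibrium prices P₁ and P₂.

Market 1: 281 - 6P₁ - P₂ = 5P₁ → 11P₁ + P₂ = 281.
Market 2: 7P₂ + 3P₁ = 97.
Eliminating P₂: 7×(1) − 1×(2) gives 74P₁ = 1870, so P₁ = 935/37.
Back-substitute into (2): P₂ = (97 − 3×935/37) / 7 = 112/37.

P₁ = 935/37, P₂ = 112/37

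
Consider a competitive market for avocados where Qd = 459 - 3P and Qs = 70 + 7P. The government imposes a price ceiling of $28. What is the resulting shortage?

Equilibrium price would be P* = 38.9, so the ceiling at 28 binds.
At P = 28: Qd = 459 − 3(28) = 375, Qs = 70 + 7(28) = 266.
Shortage = 375 − 266 = 109.

Shortage = 109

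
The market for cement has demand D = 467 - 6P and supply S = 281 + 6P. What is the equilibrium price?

P* = 15.5

Set D = S: 467 - 6P = 281 + 6P.
186 = 12P, so P* = 15.5.
Q* = 467 − 6(15.5) = 374.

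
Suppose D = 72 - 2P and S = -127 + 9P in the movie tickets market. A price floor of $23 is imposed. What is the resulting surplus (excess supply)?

Surplus = 54

Equilibrium price would be P* = 199/11, so the floor at 23 binds.
At P = 23: D = 26, S = 80.
Surplus = 80 − 26 = 54.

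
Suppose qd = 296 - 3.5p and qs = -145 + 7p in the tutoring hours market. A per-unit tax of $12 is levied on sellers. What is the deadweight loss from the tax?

Deadweight loss = 168

Pre-tax equilibrium: p* = 42, q* = 149.
Tax on sellers shifts supply to qs = -145 + 7(p − 12) = -229 + 7p.
296 - 3.5p = -229 + 7p gives buyer price pb = 50; sellers receive ps = 50 − 12 = 38.
New quantity: q = 296 − 3.5(50) = 121.
DWL = ½ × 12 × (149 − 121) = 168.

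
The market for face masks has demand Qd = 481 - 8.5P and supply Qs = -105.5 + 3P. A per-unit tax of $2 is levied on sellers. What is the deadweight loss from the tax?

Deadweight loss = 102/23

Pre-tax equilibrium: P* = 51, Q* = 47.5.
Tax on sellers shifts supply to Qs = -105.5 + 3(P − 2) = -111.5 + 3P.
481 - 8.5P = -111.5 + 3P gives buyer price Pb = 1185/23; sellers receive Ps = 1185/23 − 2 = 1139/23.
New quantity: Q = 481 − 8.5(1185/23) = 1981/46.
DWL = ½ × 2 × (47.5 − 1981/46) = 102/23.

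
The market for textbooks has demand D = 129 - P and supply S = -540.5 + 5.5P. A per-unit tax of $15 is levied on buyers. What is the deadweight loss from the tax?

Pre-tax equilibrium: P* = 103, Q* = 26.
Tax on buyers shifts demand to D = 129 − 1(P + 15) = 114 - P.
114 - P = -540.5 + 5.5P gives seller price Ps = 1309/13; buyers pay Pb = 1309/13 + 15 = 1504/13.
New quantity: Q = 129 − 1(1504/13) = 173/13.
DWL = ½ × 15 × (26 − 173/13) = 2475/26.

Deadweight loss = 2475/26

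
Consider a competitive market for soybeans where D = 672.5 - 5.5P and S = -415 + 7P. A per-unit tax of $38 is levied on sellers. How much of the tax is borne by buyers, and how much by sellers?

Buyers bear $21.28, sellers bear $16.72

Pre-tax equilibrium: P* = 87, Q* = 194.
Tax on sellers shifts supply to S = -415 + 7(P − 38) = -681 + 7P.
672.5 - 5.5P = -681 + 7P gives buyer price Pb = 108.28; sellers receive Ps = 108.28 − 38 = 70.28.
New quantity: Q = 672.5 − 5.5(108.28) = 76.96.
Buyer burden = 108.28 − 87 = 21.28; seller burden = 87 − 70.28 = 16.72.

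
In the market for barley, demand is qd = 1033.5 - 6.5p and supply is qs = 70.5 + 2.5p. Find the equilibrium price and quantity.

p* = 107, q* = 338

Set qd = qs: 1033.5 - 6.5p = 70.5 + 2.5p.
963 = 9p, so p* = 107.
q* = 1033.5 − 6.5(107) = 338.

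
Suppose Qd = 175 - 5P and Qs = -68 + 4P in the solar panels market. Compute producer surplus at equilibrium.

Producer surplus = 200

Equilibrium: 175 - 5P = -68 + 4P gives P* = 27, Q* = 40.
Supply starts at P = 17 (where Qs = 0).
PS = ½(27 − 17)(40) = 200.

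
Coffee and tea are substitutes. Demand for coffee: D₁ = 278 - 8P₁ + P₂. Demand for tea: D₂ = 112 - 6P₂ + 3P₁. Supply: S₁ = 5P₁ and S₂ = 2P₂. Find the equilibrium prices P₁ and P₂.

Market 1: 278 - 8P₁ + P₂ = 5P₁ → 13P₁ - P₂ = 278.
Market 2: 8P₂ - 3P₁ = 112.
Eliminating P₂: 8×(1) + 1×(2) gives 101P₁ = 2336, so P₁ = 2336/101.
Back-substitute into (2): P₂ = (112 + 3×2336/101) / 8 = 2290/101.

P₁ = 2336/101, P₂ = 2290/101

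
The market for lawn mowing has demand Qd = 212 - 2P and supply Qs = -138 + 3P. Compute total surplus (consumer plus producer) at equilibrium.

Equilibrium: 212 - 2P = -138 + 3P gives P* = 70, Q* = 72.
Demand choke price: P = 106; supply starts at P = 46.
CS = ½(106 − 70)(72) = 1296; PS = ½(70 − 46)(72) = 864.

Total surplus = 2160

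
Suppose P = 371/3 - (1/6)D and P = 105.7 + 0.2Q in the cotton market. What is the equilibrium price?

P* = 115.5

Set the two price expressions equal: 371/3 - (1/6)Q = 105.7 + 0.2Q.
539/30 = (11/30)Q, so Q* = 49.
P* = 371/3 − (1/6)(49) = 115.5.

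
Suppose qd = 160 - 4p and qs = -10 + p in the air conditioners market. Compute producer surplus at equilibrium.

Producer surplus = 288

Equilibrium: 160 - 4p = -10 + p gives p* = 34, q* = 24.
Supply starts at p = 10 (where qs = 0).
PS = ½(34 − 10)(24) = 288.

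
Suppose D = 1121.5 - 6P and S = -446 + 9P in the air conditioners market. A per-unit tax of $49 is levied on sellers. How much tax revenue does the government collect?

Pre-tax equilibrium: P* = 104.5, Q* = 494.5.
Tax on sellers shifts supply to S = -446 + 9(P − 49) = -887 + 9P.
1121.5 - 6P = -887 + 9P gives buyer price Pb = 133.9; sellers receive Ps = 133.9 − 49 = 84.9.
New quantity: Q = 1121.5 − 6(133.9) = 318.1.
Revenue = 49 × 318.1 = 15586.9.

Tax revenue = 15586.9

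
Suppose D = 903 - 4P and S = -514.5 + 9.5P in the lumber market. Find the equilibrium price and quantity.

P* = 105, Q* = 483

Set D = S: 903 - 4P = -514.5 + 9.5P.
1417.5 = 13.5P, so P* = 105.
Q* = 903 − 4(105) = 483.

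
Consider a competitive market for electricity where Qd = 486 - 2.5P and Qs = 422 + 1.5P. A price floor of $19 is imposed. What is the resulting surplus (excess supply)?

Equilibrium price would be P* = 16, so the floor at 19 binds.
At P = 19: Qd = 438.5, Qs = 450.5.
Surplus = 450.5 − 438.5 = 12.

Surplus = 12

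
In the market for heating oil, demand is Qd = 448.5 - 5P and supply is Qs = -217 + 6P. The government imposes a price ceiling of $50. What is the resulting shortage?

Equilibrium price would be P* = 60.5, so the ceiling at 50 binds.
At P = 50: Qd = 448.5 − 5(50) = 198.5, Qs = -217 + 6(50) = 83.
Shortage = 198.5 − 83 = 115.5.

Shortage = 115.5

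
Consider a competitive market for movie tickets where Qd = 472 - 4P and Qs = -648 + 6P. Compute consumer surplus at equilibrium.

Equilibrium: 472 - 4P = -648 + 6P gives P* = 112, Q* = 24.
Demand choke price (Qd = 0): P = 118.
CS = ½(118 − 112)(24) = 72.

Consumer surplus = 72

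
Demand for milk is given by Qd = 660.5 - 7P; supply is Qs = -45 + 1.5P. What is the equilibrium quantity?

Set Qd = Qs: 660.5 - 7P = -45 + 1.5P.
705.5 = 8.5P, so P* = 83.
Q* = 660.5 − 7(83) = 79.5.

Q* = 79.5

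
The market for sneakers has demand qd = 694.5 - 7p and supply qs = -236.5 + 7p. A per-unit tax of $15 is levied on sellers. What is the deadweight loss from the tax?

Deadweight loss = 393.75

Pre-tax equilibrium: p* = 66.5, q* = 229.
Tax on sellers shifts supply to qs = -236.5 + 7(p − 15) = -341.5 + 7p.
694.5 - 7p = -341.5 + 7p gives buyer price pb = 74; sellers receive ps = 74 − 15 = 59.
New quantity: q = 694.5 − 7(74) = 176.5.
DWL = ½ × 15 × (229 − 176.5) = 393.75.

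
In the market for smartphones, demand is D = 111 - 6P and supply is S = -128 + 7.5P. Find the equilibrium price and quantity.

Set D = S: 111 - 6P = -128 + 7.5P.
239 = 13.5P, so P* = 478/27.
Q* = 111 − 6(478/27) = 43/9.

P* = 478/27, Q* = 43/9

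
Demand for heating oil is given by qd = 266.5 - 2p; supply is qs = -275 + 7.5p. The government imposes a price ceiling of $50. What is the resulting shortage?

Equilibrium price would be p* = 57, so the ceiling at 50 binds.
At p = 50: qd = 266.5 − 2(50) = 166.5, qs = -275 + 7.5(50) = 100.
Shortage = 166.5 − 100 = 66.5.

Shortage = 66.5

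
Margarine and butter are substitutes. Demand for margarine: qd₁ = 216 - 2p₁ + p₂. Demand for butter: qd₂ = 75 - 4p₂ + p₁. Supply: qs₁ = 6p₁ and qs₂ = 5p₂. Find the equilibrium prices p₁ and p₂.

Market 1: 216 - 2p₁ + p₂ = 6p₁ → 8p₁ - p₂ = 216.
Market 2: 9p₂ - p₁ = 75.
Eliminating p₂: 9×(1) + 1×(2) gives 71p₁ = 2019, so p₁ = 2019/71.
Back-substitute into (2): p₂ = (75 + 1×2019/71) / 9 = 816/71.

p₁ = 2019/71, p₂ = 816/71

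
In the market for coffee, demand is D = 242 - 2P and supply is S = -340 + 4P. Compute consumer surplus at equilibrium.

Consumer surplus = 576

Equilibrium: 242 - 2P = -340 + 4P gives P* = 97, Q* = 48.
Demand choke price (D = 0): P = 121.
CS = ½(121 − 97)(48) = 576.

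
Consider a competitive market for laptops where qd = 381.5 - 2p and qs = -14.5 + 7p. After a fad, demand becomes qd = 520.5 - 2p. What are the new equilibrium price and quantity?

p' = 535/9, q' = 7229/18

Original equilibrium: p* = 44, q* = 293.5.
New equilibrium: 520.5 - 2p = -14.5 + 7p, so 535 = 9p and p' = 535/9; q' = 520.5 − 2(535/9) = 7229/18.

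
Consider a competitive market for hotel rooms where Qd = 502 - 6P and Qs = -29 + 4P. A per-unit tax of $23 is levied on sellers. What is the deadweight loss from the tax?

Pre-tax equilibrium: P* = 53.1, Q* = 183.4.
Tax on sellers shifts supply to Qs = -29 + 4(P − 23) = -121 + 4P.
502 - 6P = -121 + 4P gives buyer price Pb = 62.3; sellers receive Ps = 62.3 − 23 = 39.3.
New quantity: Q = 502 − 6(62.3) = 128.2.
DWL = ½ × 23 × (183.4 − 128.2) = 634.8.

Deadweight loss = 634.8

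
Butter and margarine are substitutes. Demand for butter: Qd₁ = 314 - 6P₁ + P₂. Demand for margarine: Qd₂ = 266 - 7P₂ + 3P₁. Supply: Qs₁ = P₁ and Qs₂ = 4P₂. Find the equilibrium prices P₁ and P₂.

Market 1: 314 - 6P₁ + P₂ = P₁ → 7P₁ - P₂ = 314.
Market 2: 11P₂ - 3P₁ = 266.
Eliminating P₂: 11×(1) + 1×(2) gives 74P₁ = 3720, so P₁ = 1860/37.
Back-substitute into (2): P₂ = (266 + 3×1860/37) / 11 = 1402/37.

P₁ = 1860/37, P₂ = 1402/37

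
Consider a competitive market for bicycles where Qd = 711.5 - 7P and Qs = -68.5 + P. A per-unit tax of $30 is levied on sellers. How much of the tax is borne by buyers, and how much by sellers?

Buyers bear $3.75, sellers bear $26.25

Pre-tax equilibrium: P* = 97.5, Q* = 29.
Tax on sellers shifts supply to Qs = -68.5 + 1(P − 30) = -98.5 + P.
711.5 - 7P = -98.5 + P gives buyer price Pb = 101.25; sellers receive Ps = 101.25 − 30 = 71.25.
New quantity: Q = 711.5 − 7(101.25) = 2.75.
Buyer burden = 101.25 − 97.5 = 3.75; seller burden = 97.5 − 71.25 = 26.25.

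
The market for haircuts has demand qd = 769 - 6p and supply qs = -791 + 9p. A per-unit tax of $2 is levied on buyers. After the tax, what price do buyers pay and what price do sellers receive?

Pre-tax equilibrium: p* = 104, q* = 145.
Tax on buyers shifts demand to qd = 769 − 6(p + 2) = 757 - 6p.
757 - 6p = -791 + 9p gives seller price ps = 103.2; buyers pay pb = 103.2 + 2 = 105.2.
New quantity: q = 769 − 6(105.2) = 137.8.

Buyers pay $105.2, sellers receive $103.2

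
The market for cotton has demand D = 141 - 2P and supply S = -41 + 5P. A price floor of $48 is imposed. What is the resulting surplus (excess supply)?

Surplus = 154

Equilibrium price would be P* = 26, so the floor at 48 binds.
At P = 48: D = 45, S = 199.
Surplus = 199 − 45 = 154.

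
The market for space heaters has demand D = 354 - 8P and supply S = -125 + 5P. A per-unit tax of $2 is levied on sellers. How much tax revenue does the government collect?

Pre-tax equilibrium: P* = 479/13, Q* = 770/13.
Tax on sellers shifts supply to S = -125 + 5(P − 2) = -135 + 5P.
354 - 8P = -135 + 5P gives buyer price Pb = 489/13; sellers receive Ps = 489/13 − 2 = 463/13.
New quantity: Q = 354 − 8(489/13) = 690/13.
Revenue = 2 × 690/13 = 1380/13.

Tax revenue = 1380/13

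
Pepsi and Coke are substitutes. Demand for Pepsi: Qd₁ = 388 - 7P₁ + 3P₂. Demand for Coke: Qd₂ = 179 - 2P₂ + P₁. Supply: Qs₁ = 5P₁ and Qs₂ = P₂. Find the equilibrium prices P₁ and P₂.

Market 1: 388 - 7P₁ + 3P₂ = 5P₁ → 12P₁ - 3P₂ = 388.
Market 2: 3P₂ - P₁ = 179.
Eliminating P₂: 3×(1) + 3×(2) gives 33P₁ = 1701, so P₁ = 567/11.
Back-substitute into (2): P₂ = (179 + 1×567/11) / 3 = 2536/33.

P₁ = 567/11, P₂ = 2536/33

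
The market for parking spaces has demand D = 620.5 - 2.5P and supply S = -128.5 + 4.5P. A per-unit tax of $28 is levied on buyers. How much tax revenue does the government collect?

Pre-tax equilibrium: P* = 107, Q* = 353.
Tax on buyers shifts demand to D = 620.5 − 2.5(P + 28) = 550.5 - 2.5P.
550.5 - 2.5P = -128.5 + 4.5P gives seller price Ps = 97; buyers pay Pb = 97 + 28 = 125.
New quantity: Q = 620.5 − 2.5(125) = 308.
Revenue = 28 × 308 = 8624.

Tax revenue = 8624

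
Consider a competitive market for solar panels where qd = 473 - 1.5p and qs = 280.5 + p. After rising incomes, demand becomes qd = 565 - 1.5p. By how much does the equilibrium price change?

Δp = 36.8

Original equilibrium: p* = 77, q* = 357.5.
New equilibrium: 565 - 1.5p = 280.5 + p, so 284.5 = 2.5p and p' = 113.8; q' = 565 − 1.5(113.8) = 394.3.
Change in price: 113.8 − 77 = 36.8.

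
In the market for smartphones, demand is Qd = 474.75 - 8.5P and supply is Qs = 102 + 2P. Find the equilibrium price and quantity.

Set Qd = Qs: 474.75 - 8.5P = 102 + 2P.
372.75 = 10.5P, so P* = 35.5.
Q* = 474.75 − 8.5(35.5) = 173.

P* = 35.5, Q* = 173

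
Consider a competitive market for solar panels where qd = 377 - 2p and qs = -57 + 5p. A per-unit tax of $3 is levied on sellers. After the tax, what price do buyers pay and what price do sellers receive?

Pre-tax equilibrium: p* = 62, q* = 253.
Tax on sellers shifts supply to qs = -57 + 5(p − 3) = -72 + 5p.
377 - 2p = -72 + 5p gives buyer price pb = 449/7; sellers receive ps = 449/7 − 3 = 428/7.
New quantity: q = 377 − 2(449/7) = 1741/7.

Buyers pay 449/7, sellers receive 428/7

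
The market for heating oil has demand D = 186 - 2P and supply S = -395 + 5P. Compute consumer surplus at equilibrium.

Consumer surplus = 100

Equilibrium: 186 - 2P = -395 + 5P gives P* = 83, Q* = 20.
Demand choke price (D = 0): P = 93.
CS = ½(93 − 83)(20) = 100.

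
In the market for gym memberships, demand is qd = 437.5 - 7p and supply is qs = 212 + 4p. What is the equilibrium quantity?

Set qd = qs: 437.5 - 7p = 212 + 4p.
225.5 = 11p, so p* = 20.5.
q* = 437.5 − 7(20.5) = 294.

q* = 294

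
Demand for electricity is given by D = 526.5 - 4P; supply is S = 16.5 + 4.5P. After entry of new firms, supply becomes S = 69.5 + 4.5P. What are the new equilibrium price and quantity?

P' = 914/17, Q' = 10589/34

Original equilibrium: P* = 60, Q* = 286.5.
New equilibrium: 526.5 - 4P = 69.5 + 4.5P, so 457 = 8.5P and P' = 914/17; Q' = 526.5 − 4(914/17) = 10589/34.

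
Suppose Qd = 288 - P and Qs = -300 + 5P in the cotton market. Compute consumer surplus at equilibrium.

Consumer surplus = 18050

Equilibrium: 288 - P = -300 + 5P gives P* = 98, Q* = 190.
Demand choke price (Qd = 0): P = 288.
CS = ½(288 − 98)(190) = 18050.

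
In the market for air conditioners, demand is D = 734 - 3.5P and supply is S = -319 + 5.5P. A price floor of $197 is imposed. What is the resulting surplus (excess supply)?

Equilibrium price would be P* = 117, so the floor at 197 binds.
At P = 197: D = 44.5, S = 764.5.
Surplus = 764.5 − 44.5 = 720.

Surplus = 720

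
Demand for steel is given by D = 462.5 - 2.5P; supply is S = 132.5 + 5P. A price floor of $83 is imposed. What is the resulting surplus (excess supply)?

Equilibrium price would be P* = 44, so the floor at 83 binds.
At P = 83: D = 255, S = 547.5.
Surplus = 547.5 − 255 = 292.5.

Surplus = 292.5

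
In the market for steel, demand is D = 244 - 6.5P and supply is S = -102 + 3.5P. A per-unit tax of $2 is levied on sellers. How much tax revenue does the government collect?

Tax revenue = 29.1

Pre-tax equilibrium: P* = 34.6, Q* = 19.1.
Tax on sellers shifts supply to S = -102 + 3.5(P − 2) = -109 + 3.5P.
244 - 6.5P = -109 + 3.5P gives buyer price Pb = 35.3; sellers receive Ps = 35.3 − 2 = 33.3.
New quantity: Q = 244 − 6.5(35.3) = 14.55.
Revenue = 2 × 14.55 = 29.1.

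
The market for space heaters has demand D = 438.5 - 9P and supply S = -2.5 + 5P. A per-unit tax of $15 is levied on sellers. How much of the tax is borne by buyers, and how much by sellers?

Pre-tax equilibrium: P* = 31.5, Q* = 155.
Tax on sellers shifts supply to S = -2.5 + 5(P − 15) = -77.5 + 5P.
438.5 - 9P = -77.5 + 5P gives buyer price Pb = 258/7; sellers receive Ps = 258/7 − 15 = 153/7.
New quantity: Q = 438.5 − 9(258/7) = 1495/14.
Buyer burden = 258/7 − 31.5 = 75/14; seller burden = 31.5 − 153/7 = 135/14.

Buyers bear 75/14, sellers bear 135/14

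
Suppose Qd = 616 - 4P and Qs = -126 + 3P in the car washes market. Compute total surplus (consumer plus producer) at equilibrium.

Total surplus = 10752

Equilibrium: 616 - 4P = -126 + 3P gives P* = 106, Q* = 192.
Demand choke price: P = 154; supply starts at P = 42.
CS = ½(154 − 106)(192) = 4608; PS = ½(106 − 42)(192) = 6144.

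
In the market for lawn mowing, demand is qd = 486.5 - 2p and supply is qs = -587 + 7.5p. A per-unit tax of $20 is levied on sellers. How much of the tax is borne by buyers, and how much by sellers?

Buyers bear 300/19, sellers bear 80/19

Pre-tax equilibrium: p* = 113, q* = 260.5.
Tax on sellers shifts supply to qs = -587 + 7.5(p − 20) = -737 + 7.5p.
486.5 - 2p = -737 + 7.5p gives buyer price pb = 2447/19; sellers receive ps = 2447/19 − 20 = 2067/19.
New quantity: q = 486.5 − 2(2447/19) = 8699/38.
Buyer burden = 2447/19 − 113 = 300/19; seller burden = 113 − 2067/19 = 80/19.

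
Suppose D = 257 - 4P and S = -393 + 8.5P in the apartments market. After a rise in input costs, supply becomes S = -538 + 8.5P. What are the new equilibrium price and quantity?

P' = 63.6, Q' = 2.6

Original equilibrium: P* = 52, Q* = 49.
New equilibrium: 257 - 4P = -538 + 8.5P, so 795 = 12.5P and P' = 63.6; Q' = 257 − 4(63.6) = 2.6.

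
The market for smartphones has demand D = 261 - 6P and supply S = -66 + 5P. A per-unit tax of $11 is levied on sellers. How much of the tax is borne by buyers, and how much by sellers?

Pre-tax equilibrium: P* = 327/11, Q* = 909/11.
Tax on sellers shifts supply to S = -66 + 5(P − 11) = -121 + 5P.
261 - 6P = -121 + 5P gives buyer price Pb = 382/11; sellers receive Ps = 382/11 − 11 = 261/11.
New quantity: Q = 261 − 6(382/11) = 579/11.
Buyer burden = 382/11 − 327/11 = 5; seller burden = 327/11 − 261/11 = 6.

Buyers bear $5, sellers bear $6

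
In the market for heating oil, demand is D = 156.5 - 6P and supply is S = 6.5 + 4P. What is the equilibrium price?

Set D = S: 156.5 - 6P = 6.5 + 4P.
150 = 10P, so P* = 15.
Q* = 156.5 − 6(15) = 66.5.

P* = 15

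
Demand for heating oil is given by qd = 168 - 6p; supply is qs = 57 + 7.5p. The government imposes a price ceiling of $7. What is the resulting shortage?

Equilibrium price would be p* = 74/9, so the ceiling at 7 binds.
At p = 7: qd = 168 − 6(7) = 126, qs = 57 + 7.5(7) = 109.5.
Shortage = 126 − 109.5 = 16.5.

Shortage = 16.5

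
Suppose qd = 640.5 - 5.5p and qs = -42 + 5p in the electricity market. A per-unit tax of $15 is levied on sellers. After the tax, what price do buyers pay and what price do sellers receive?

Buyers pay 505/7, sellers receive 400/7

Pre-tax equilibrium: p* = 65, q* = 283.
Tax on sellers shifts supply to qs = -42 + 5(p − 15) = -117 + 5p.
640.5 - 5.5p = -117 + 5p gives buyer price pb = 505/7; sellers receive ps = 505/7 − 15 = 400/7.
New quantity: q = 640.5 − 5.5(505/7) = 1706/7.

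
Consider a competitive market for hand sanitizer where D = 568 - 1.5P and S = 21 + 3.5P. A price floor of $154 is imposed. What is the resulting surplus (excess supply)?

Surplus = 223

Equilibrium price would be P* = 109.4, so the floor at 154 binds.
At P = 154: D = 337, S = 560.
Surplus = 560 − 337 = 223.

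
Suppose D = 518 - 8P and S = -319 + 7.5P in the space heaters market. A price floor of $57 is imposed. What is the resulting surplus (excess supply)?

Equilibrium price would be P* = 54, so the floor at 57 binds.
At P = 57: D = 62, S = 108.5.
Surplus = 108.5 − 62 = 46.5.

Surplus = 46.5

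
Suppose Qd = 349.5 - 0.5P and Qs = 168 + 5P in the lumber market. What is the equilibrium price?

Set Qd = Qs: 349.5 - 0.5P = 168 + 5P.
181.5 = 5.5P, so P* = 33.
Q* = 349.5 − 0.5(33) = 333.

P* = 33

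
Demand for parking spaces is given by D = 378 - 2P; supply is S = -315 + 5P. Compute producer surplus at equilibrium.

Equilibrium: 378 - 2P = -315 + 5P gives P* = 99, Q* = 180.
Supply starts at P = 63 (where S = 0).
PS = ½(99 − 63)(180) = 3240.

Producer surplus = 3240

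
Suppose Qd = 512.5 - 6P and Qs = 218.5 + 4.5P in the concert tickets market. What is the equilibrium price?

Set Qd = Qs: 512.5 - 6P = 218.5 + 4.5P.
294 = 10.5P, so P* = 28.
Q* = 512.5 − 6(28) = 344.5.

P* = 28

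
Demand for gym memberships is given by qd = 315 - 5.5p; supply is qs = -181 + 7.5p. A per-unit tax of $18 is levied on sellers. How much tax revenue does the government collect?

Pre-tax equilibrium: p* = 496/13, q* = 1367/13.
Tax on sellers shifts supply to qs = -181 + 7.5(p − 18) = -316 + 7.5p.
315 - 5.5p = -316 + 7.5p gives buyer price pb = 631/13; sellers receive ps = 631/13 − 18 = 397/13.
New quantity: q = 315 − 5.5(631/13) = 1249/26.
Revenue = 18 × 1249/26 = 11241/13.

Tax revenue = 11241/13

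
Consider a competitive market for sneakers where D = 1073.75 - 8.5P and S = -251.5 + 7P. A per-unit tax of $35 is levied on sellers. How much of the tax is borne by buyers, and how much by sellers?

Buyers bear 490/31, sellers bear 595/31

Pre-tax equilibrium: P* = 85.5, Q* = 347.
Tax on sellers shifts supply to S = -251.5 + 7(P − 35) = -496.5 + 7P.
1073.75 - 8.5P = -496.5 + 7P gives buyer price Pb = 6281/62; sellers receive Ps = 6281/62 − 35 = 4111/62.
New quantity: Q = 1073.75 − 8.5(6281/62) = 6592/31.
Buyer burden = 6281/62 − 85.5 = 490/31; seller burden = 85.5 − 4111/62 = 595/31.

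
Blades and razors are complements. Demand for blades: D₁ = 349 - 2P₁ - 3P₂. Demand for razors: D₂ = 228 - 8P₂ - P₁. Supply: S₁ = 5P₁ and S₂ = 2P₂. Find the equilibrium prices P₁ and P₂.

P₁ = 2806/67, P₂ = 1247/67

Market 1: 349 - 2P₁ - 3P₂ = 5P₁ → 7P₁ + 3P₂ = 349.
Market 2: 10P₂ + P₁ = 228.
Eliminating P₂: 10×(1) − 3×(2) gives 67P₁ = 2806, so P₁ = 2806/67.
Back-substitute into (2): P₂ = (228 − 1×2806/67) / 10 = 1247/67.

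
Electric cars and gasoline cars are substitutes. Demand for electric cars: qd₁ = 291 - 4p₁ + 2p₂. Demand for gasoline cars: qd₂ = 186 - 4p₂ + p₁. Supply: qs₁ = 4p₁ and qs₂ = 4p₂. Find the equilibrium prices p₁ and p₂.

Market 1: 291 - 4p₁ + 2p₂ = 4p₁ → 8p₁ - 2p₂ = 291.
Market 2: 8p₂ - p₁ = 186.
Eliminating p₂: 8×(1) + 2×(2) gives 62p₁ = 2700, so p₁ = 1350/31.
Back-substitute into (2): p₂ = (186 + 1×1350/31) / 8 = 1779/62.

p₁ = 1350/31, p₂ = 1779/62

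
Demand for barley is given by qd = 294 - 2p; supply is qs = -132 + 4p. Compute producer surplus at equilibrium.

Equilibrium: 294 - 2p = -132 + 4p gives p* = 71, q* = 152.
Supply starts at p = 33 (where qs = 0).
PS = ½(71 − 33)(152) = 2888.

Producer surplus = 2888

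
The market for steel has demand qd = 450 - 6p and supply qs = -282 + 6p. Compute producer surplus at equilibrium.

Equilibrium: 450 - 6p = -282 + 6p gives p* = 61, q* = 84.
Supply starts at p = 47 (where qs = 0).
PS = ½(61 − 47)(84) = 588.

Producer surplus = 588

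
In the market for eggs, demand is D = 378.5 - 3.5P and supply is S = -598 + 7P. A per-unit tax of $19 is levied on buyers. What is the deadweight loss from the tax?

Deadweight loss = 2527/6

Pre-tax equilibrium: P* = 93, Q* = 53.
Tax on buyers shifts demand to D = 378.5 − 3.5(P + 19) = 312 - 3.5P.
312 - 3.5P = -598 + 7P gives seller price Ps = 260/3; buyers pay Pb = 260/3 + 19 = 317/3.
New quantity: Q = 378.5 − 3.5(317/3) = 26/3.
DWL = ½ × 19 × (53 − 26/3) = 2527/6.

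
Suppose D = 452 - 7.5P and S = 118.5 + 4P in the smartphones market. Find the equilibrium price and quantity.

P* = 29, Q* = 234.5

Set D = S: 452 - 7.5P = 118.5 + 4P.
333.5 = 11.5P, so P* = 29.
Q* = 452 − 7.5(29) = 234.5.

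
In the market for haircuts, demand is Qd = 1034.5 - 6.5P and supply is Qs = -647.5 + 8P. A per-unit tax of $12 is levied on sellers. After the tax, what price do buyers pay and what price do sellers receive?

Buyers pay 3556/29, sellers receive 3208/29

Pre-tax equilibrium: P* = 116, Q* = 280.5.
Tax on sellers shifts supply to Qs = -647.5 + 8(P − 12) = -743.5 + 8P.
1034.5 - 6.5P = -743.5 + 8P gives buyer price Pb = 3556/29; sellers receive Ps = 3556/29 − 12 = 3208/29.
New quantity: Q = 1034.5 − 6.5(3556/29) = 13773/58.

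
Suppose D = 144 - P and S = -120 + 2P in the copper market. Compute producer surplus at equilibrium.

Producer surplus = 784

Equilibrium: 144 - P = -120 + 2P gives P* = 88, Q* = 56.
Supply starts at P = 60 (where S = 0).
PS = ½(88 − 60)(56) = 784.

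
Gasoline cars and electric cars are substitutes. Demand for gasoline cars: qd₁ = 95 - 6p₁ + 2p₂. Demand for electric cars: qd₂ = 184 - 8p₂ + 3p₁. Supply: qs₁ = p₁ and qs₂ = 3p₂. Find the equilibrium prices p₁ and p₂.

p₁ = 1413/71, p₂ = 1573/71

Market 1: 95 - 6p₁ + 2p₂ = p₁ → 7p₁ - 2p₂ = 95.
Market 2: 11p₂ - 3p₁ = 184.
Eliminating p₂: 11×(1) + 2×(2) gives 71p₁ = 1413, so p₁ = 1413/71.
Back-substitute into (2): p₂ = (184 + 3×1413/71) / 11 = 1573/71.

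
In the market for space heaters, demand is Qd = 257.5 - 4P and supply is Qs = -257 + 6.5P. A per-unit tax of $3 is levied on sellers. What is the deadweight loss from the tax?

Deadweight loss = 78/7

Pre-tax equilibrium: P* = 49, Q* = 61.5.
Tax on sellers shifts supply to Qs = -257 + 6.5(P − 3) = -276.5 + 6.5P.
257.5 - 4P = -276.5 + 6.5P gives buyer price Pb = 356/7; sellers receive Ps = 356/7 − 3 = 335/7.
New quantity: Q = 257.5 − 4(356/7) = 757/14.
DWL = ½ × 3 × (61.5 − 757/14) = 78/7.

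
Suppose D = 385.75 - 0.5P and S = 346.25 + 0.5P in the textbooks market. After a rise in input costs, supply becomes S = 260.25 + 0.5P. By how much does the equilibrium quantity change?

ΔQ = -43

Original equilibrium: P* = 39.5, Q* = 366.
New equilibrium: 385.75 - 0.5P = 260.25 + 0.5P, so 125.5 = P and P' = 125.5; Q' = 385.75 − 0.5(125.5) = 323.
Change in quantity: 323 − 366 = -43.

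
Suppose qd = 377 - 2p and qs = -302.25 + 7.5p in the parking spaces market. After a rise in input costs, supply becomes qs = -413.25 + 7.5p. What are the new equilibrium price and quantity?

p' = 3161/38, q' = 4002/19

Original equilibrium: p* = 71.5, q* = 234.
New equilibrium: 377 - 2p = -413.25 + 7.5p, so 790.25 = 9.5p and p' = 3161/38; q' = 377 − 2(3161/38) = 4002/19.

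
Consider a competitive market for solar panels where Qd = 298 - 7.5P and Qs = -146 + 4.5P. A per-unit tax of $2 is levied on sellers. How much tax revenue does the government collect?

Pre-tax equilibrium: P* = 37, Q* = 20.5.
Tax on sellers shifts supply to Qs = -146 + 4.5(P − 2) = -155 + 4.5P.
298 - 7.5P = -155 + 4.5P gives buyer price Pb = 37.75; sellers receive Ps = 37.75 − 2 = 35.75.
New quantity: Q = 298 − 7.5(37.75) = 14.875.
Revenue = 2 × 14.875 = 29.75.

Tax revenue = 29.75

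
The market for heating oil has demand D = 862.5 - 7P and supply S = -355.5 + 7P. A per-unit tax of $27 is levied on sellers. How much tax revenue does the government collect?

Tax revenue = 4293

Pre-tax equilibrium: P* = 87, Q* = 253.5.
Tax on sellers shifts supply to S = -355.5 + 7(P − 27) = -544.5 + 7P.
862.5 - 7P = -544.5 + 7P gives buyer price Pb = 100.5; sellers receive Ps = 100.5 − 27 = 73.5.
New quantity: Q = 862.5 − 7(100.5) = 159.
Revenue = 27 × 159 = 4293.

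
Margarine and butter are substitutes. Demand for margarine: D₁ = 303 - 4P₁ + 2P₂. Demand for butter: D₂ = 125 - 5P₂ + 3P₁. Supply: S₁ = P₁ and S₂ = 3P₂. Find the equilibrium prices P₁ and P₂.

Market 1: 303 - 4P₁ + 2P₂ = P₁ → 5P₁ - 2P₂ = 303.
Market 2: 8P₂ - 3P₁ = 125.
Eliminating P₂: 8×(1) + 2×(2) gives 34P₁ = 2674, so P₁ = 1337/17.
Back-substitute into (2): P₂ = (125 + 3×1337/17) / 8 = 767/17.

P₁ = 1337/17, P₂ = 767/17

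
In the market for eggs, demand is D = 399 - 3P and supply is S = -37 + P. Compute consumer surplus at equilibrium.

Consumer surplus = 864

Equilibrium: 399 - 3P = -37 + P gives P* = 109, Q* = 72.
Demand choke price (D = 0): P = 133.
CS = ½(133 − 109)(72) = 864.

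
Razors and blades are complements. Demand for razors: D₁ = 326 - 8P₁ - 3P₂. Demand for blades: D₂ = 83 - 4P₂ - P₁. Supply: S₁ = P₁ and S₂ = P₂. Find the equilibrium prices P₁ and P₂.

P₁ = 1381/42, P₂ = 421/42

Market 1: 326 - 8P₁ - 3P₂ = P₁ → 9P₁ + 3P₂ = 326.
Market 2: 5P₂ + P₁ = 83.
Eliminating P₂: 5×(1) − 3×(2) gives 42P₁ = 1381, so P₁ = 1381/42.
Back-substitute into (2): P₂ = (83 − 1×1381/42) / 5 = 421/42.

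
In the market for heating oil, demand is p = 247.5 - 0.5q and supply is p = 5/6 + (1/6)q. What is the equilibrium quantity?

q* = 370

Set the two price expressions equal: 247.5 - 0.5q = 5/6 + (1/6)q.
740/3 = (2/3)q, so q* = 370.
p* = 247.5 − (0.5)(370) = 62.5.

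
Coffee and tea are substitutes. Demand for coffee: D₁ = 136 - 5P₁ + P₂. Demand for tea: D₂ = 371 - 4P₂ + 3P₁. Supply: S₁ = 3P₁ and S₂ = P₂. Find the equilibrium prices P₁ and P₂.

P₁ = 1051/37, P₂ = 3376/37

Market 1: 136 - 5P₁ + P₂ = 3P₁ → 8P₁ - P₂ = 136.
Market 2: 5P₂ - 3P₁ = 371.
Eliminating P₂: 5×(1) + 1×(2) gives 37P₁ = 1051, so P₁ = 1051/37.
Back-substitute into (2): P₂ = (371 + 3×1051/37) / 5 = 3376/37.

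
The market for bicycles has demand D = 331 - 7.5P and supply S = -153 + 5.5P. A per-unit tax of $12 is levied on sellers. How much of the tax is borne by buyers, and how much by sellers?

Buyers bear 66/13, sellers bear 90/13

Pre-tax equilibrium: P* = 484/13, Q* = 673/13.
Tax on sellers shifts supply to S = -153 + 5.5(P − 12) = -219 + 5.5P.
331 - 7.5P = -219 + 5.5P gives buyer price Pb = 550/13; sellers receive Ps = 550/13 − 12 = 394/13.
New quantity: Q = 331 − 7.5(550/13) = 178/13.
Buyer burden = 550/13 − 484/13 = 66/13; seller burden = 484/13 − 394/13 = 90/13.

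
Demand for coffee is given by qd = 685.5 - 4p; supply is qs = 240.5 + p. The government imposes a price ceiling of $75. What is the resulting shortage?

Shortage = 70

Equilibrium price would be p* = 89, so the ceiling at 75 binds.
At p = 75: qd = 685.5 − 4(75) = 385.5, qs = 240.5 + 1(75) = 315.5.
Shortage = 385.5 − 315.5 = 70.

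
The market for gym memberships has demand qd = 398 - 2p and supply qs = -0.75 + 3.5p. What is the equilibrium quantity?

Set qd = qs: 398 - 2p = -0.75 + 3.5p.
398.75 = 5.5p, so p* = 72.5.
q* = 398 − 2(72.5) = 253.

q* = 253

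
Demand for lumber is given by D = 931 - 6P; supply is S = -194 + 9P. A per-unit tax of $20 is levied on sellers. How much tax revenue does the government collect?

Tax revenue = 8180

Pre-tax equilibrium: P* = 75, Q* = 481.
Tax on sellers shifts supply to S = -194 + 9(P − 20) = -374 + 9P.
931 - 6P = -374 + 9P gives buyer price Pb = 87; sellers receive Ps = 87 − 20 = 67.
New quantity: Q = 931 − 6(87) = 409.
Revenue = 20 × 409 = 8180.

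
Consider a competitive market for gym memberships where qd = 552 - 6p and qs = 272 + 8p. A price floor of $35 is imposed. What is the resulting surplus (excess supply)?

Surplus = 210

Equilibrium price would be p* = 20, so the floor at 35 binds.
At p = 35: qd = 342, qs = 552.
Surplus = 552 − 342 = 210.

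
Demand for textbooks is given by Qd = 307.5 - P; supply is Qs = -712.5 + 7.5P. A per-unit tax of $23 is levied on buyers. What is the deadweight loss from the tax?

Pre-tax equilibrium: P* = 120, Q* = 187.5.
Tax on buyers shifts demand to Qd = 307.5 − 1(P + 23) = 284.5 - P.
284.5 - P = -712.5 + 7.5P gives seller price Ps = 1994/17; buyers pay Pb = 1994/17 + 23 = 2385/17.
New quantity: Q = 307.5 − 1(2385/17) = 5685/34.
DWL = ½ × 23 × (187.5 − 5685/34) = 7935/34.

Deadweight loss = 7935/34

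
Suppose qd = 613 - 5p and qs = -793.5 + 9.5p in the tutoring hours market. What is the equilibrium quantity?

q* = 128

Set qd = qs: 613 - 5p = -793.5 + 9.5p.
1406.5 = 14.5p, so p* = 97.
q* = 613 − 5(97) = 128.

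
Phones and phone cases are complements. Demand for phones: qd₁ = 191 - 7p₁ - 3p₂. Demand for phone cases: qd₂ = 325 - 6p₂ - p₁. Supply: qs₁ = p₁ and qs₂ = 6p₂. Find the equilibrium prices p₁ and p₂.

p₁ = 439/31, p₂ = 803/31

Market 1: 191 - 7p₁ - 3p₂ = p₁ → 8p₁ + 3p₂ = 191.
Market 2: 12p₂ + p₁ = 325.
Eliminating p₂: 12×(1) − 3×(2) gives 93p₁ = 1317, so p₁ = 439/31.
Back-substitute into (2): p₂ = (325 − 1×439/31) / 12 = 803/31.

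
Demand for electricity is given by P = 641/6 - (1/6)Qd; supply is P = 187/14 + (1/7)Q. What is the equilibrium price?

Set the two price expressions equal: 641/6 - (1/6)Q = 187/14 + (1/7)Q.
1963/21 = (13/42)Q, so Q* = 302.
P* = 641/6 − (1/6)(302) = 56.5.

P* = 56.5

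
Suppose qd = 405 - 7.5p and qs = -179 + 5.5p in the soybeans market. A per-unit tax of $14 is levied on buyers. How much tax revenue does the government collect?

Pre-tax equilibrium: p* = 584/13, q* = 885/13.
Tax on buyers shifts demand to qd = 405 − 7.5(p + 14) = 300 - 7.5p.
300 - 7.5p = -179 + 5.5p gives seller price ps = 479/13; buyers pay pb = 479/13 + 14 = 661/13.
New quantity: q = 405 − 7.5(661/13) = 615/26.
Revenue = 14 × 615/26 = 4305/13.

Tax revenue = 4305/13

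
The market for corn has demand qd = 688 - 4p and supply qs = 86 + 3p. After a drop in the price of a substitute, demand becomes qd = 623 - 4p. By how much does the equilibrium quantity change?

Δq = -195/7

Original equilibrium: p* = 86, q* = 344.
New equilibrium: 623 - 4p = 86 + 3p, so 537 = 7p and p' = 537/7; q' = 623 − 4(537/7) = 2213/7.
Change in quantity: 2213/7 − 344 = -195/7.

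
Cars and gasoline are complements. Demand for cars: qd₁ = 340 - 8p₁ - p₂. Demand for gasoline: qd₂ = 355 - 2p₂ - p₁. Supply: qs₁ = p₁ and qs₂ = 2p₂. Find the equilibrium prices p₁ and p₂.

p₁ = 201/7, p₂ = 571/7

Market 1: 340 - 8p₁ - p₂ = p₁ → 9p₁ + p₂ = 340.
Market 2: 4p₂ + p₁ = 355.
Eliminating p₂: 4×(1) − 1×(2) gives 35p₁ = 1005, so p₁ = 201/7.
Back-substitute into (2): p₂ = (355 − 1×201/7) / 4 = 571/7.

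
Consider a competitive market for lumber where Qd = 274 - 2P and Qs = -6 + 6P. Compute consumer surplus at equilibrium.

Consumer surplus = 10404

Equilibrium: 274 - 2P = -6 + 6P gives P* = 35, Q* = 204.
Demand choke price (Qd = 0): P = 137.
CS = ½(137 − 35)(204) = 10404.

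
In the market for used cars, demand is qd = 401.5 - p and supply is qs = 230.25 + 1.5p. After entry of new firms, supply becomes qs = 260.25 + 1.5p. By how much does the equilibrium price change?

Δp = -12

Original equilibrium: p* = 68.5, q* = 333.
New equilibrium: 401.5 - p = 260.25 + 1.5p, so 141.25 = 2.5p and p' = 56.5; q' = 401.5 − 1(56.5) = 345.
Change in price: 56.5 − 68.5 = -12.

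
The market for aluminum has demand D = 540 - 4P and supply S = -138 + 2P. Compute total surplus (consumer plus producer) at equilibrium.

Equilibrium: 540 - 4P = -138 + 2P gives P* = 113, Q* = 88.
Demand choke price: P = 135; supply starts at P = 69.
CS = ½(135 − 113)(88) = 968; PS = ½(113 − 69)(88) = 1936.

Total surplus = 2904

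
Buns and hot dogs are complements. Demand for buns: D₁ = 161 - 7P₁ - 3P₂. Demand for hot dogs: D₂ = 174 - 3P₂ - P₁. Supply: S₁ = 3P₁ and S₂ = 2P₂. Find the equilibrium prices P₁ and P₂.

P₁ = 283/47, P₂ = 1579/47

Market 1: 161 - 7P₁ - 3P₂ = 3P₁ → 10P₁ + 3P₂ = 161.
Market 2: 5P₂ + P₁ = 174.
Eliminating P₂: 5×(1) − 3×(2) gives 47P₁ = 283, so P₁ = 283/47.
Back-substitute into (2): P₂ = (174 − 1×283/47) / 5 = 1579/47.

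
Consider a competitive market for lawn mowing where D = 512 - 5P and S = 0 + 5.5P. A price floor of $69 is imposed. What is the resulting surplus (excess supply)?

Surplus = 212.5

Equilibrium price would be P* = 1024/21, so the floor at 69 binds.
At P = 69: D = 167, S = 379.5.
Surplus = 379.5 − 167 = 212.5.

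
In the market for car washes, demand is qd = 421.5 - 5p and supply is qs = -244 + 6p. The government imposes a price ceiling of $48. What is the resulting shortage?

Shortage = 137.5

Equilibrium price would be p* = 60.5, so the ceiling at 48 binds.
At p = 48: qd = 421.5 − 5(48) = 181.5, qs = -244 + 6(48) = 44.
Shortage = 181.5 − 44 = 137.5.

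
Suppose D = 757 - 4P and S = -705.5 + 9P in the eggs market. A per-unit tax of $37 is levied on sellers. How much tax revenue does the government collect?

Tax revenue = 98383/13

Pre-tax equilibrium: P* = 112.5, Q* = 307.
Tax on sellers shifts supply to S = -705.5 + 9(P − 37) = -1038.5 + 9P.
757 - 4P = -1038.5 + 9P gives buyer price Pb = 3591/26; sellers receive Ps = 3591/26 − 37 = 2629/26.
New quantity: Q = 757 − 4(3591/26) = 2659/13.
Revenue = 37 × 2659/13 = 98383/13.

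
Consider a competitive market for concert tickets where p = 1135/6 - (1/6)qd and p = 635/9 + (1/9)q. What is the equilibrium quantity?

q* = 427

Set the two price expressions equal: 1135/6 - (1/6)q = 635/9 + (1/9)q.
2135/18 = (5/18)q, so q* = 427.
p* = 1135/6 − (1/6)(427) = 118.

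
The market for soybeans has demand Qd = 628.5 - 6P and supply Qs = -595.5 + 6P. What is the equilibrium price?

P* = 102

Set Qd = Qs: 628.5 - 6P = -595.5 + 6P.
1224 = 12P, so P* = 102.
Q* = 628.5 − 6(102) = 16.5.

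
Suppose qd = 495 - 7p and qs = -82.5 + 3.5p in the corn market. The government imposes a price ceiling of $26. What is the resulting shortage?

Shortage = 304.5

Equilibrium price would be p* = 55, so the ceiling at 26 binds.
At p = 26: qd = 495 − 7(26) = 313, qs = -82.5 + 3.5(26) = 8.5.
Shortage = 313 − 8.5 = 304.5.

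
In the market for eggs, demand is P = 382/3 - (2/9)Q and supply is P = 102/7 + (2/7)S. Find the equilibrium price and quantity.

Set the two price expressions equal: 382/3 - (2/9)Q = 102/7 + (2/7)Q.
2368/21 = (32/63)Q, so Q* = 222.
P* = 382/3 − (2/9)(222) = 78.

P* = 78, Q* = 222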